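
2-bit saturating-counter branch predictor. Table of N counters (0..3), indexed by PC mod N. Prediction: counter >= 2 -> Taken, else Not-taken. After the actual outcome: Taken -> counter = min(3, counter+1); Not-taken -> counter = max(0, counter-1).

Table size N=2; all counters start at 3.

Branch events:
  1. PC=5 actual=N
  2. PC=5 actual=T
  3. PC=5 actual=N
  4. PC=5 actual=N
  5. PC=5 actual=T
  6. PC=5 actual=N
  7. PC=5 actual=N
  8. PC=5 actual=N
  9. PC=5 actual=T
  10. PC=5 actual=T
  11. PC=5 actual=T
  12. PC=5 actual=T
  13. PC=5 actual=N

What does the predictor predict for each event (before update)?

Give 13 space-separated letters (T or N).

Answer: T T T T N T N N N N T T T

Derivation:
Ev 1: PC=5 idx=1 pred=T actual=N -> ctr[1]=2
Ev 2: PC=5 idx=1 pred=T actual=T -> ctr[1]=3
Ev 3: PC=5 idx=1 pred=T actual=N -> ctr[1]=2
Ev 4: PC=5 idx=1 pred=T actual=N -> ctr[1]=1
Ev 5: PC=5 idx=1 pred=N actual=T -> ctr[1]=2
Ev 6: PC=5 idx=1 pred=T actual=N -> ctr[1]=1
Ev 7: PC=5 idx=1 pred=N actual=N -> ctr[1]=0
Ev 8: PC=5 idx=1 pred=N actual=N -> ctr[1]=0
Ev 9: PC=5 idx=1 pred=N actual=T -> ctr[1]=1
Ev 10: PC=5 idx=1 pred=N actual=T -> ctr[1]=2
Ev 11: PC=5 idx=1 pred=T actual=T -> ctr[1]=3
Ev 12: PC=5 idx=1 pred=T actual=T -> ctr[1]=3
Ev 13: PC=5 idx=1 pred=T actual=N -> ctr[1]=2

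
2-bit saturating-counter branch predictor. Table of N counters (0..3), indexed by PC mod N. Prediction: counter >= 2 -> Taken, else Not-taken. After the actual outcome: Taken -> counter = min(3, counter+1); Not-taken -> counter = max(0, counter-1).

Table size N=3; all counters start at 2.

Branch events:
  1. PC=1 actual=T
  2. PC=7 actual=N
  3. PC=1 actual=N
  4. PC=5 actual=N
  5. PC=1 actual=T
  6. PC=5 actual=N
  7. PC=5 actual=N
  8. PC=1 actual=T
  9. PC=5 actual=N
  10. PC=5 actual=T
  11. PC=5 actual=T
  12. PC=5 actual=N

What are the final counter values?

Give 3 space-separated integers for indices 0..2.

Answer: 2 3 1

Derivation:
Ev 1: PC=1 idx=1 pred=T actual=T -> ctr[1]=3
Ev 2: PC=7 idx=1 pred=T actual=N -> ctr[1]=2
Ev 3: PC=1 idx=1 pred=T actual=N -> ctr[1]=1
Ev 4: PC=5 idx=2 pred=T actual=N -> ctr[2]=1
Ev 5: PC=1 idx=1 pred=N actual=T -> ctr[1]=2
Ev 6: PC=5 idx=2 pred=N actual=N -> ctr[2]=0
Ev 7: PC=5 idx=2 pred=N actual=N -> ctr[2]=0
Ev 8: PC=1 idx=1 pred=T actual=T -> ctr[1]=3
Ev 9: PC=5 idx=2 pred=N actual=N -> ctr[2]=0
Ev 10: PC=5 idx=2 pred=N actual=T -> ctr[2]=1
Ev 11: PC=5 idx=2 pred=N actual=T -> ctr[2]=2
Ev 12: PC=5 idx=2 pred=T actual=N -> ctr[2]=1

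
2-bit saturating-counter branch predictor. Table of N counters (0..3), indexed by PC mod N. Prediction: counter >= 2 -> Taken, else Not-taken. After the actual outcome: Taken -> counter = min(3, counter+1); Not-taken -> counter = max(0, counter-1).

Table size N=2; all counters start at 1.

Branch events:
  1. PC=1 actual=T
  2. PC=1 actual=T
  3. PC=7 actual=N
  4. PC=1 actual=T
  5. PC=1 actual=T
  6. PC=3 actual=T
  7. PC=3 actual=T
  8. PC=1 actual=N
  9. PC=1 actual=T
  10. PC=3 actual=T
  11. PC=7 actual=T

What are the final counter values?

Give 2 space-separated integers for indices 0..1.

Ev 1: PC=1 idx=1 pred=N actual=T -> ctr[1]=2
Ev 2: PC=1 idx=1 pred=T actual=T -> ctr[1]=3
Ev 3: PC=7 idx=1 pred=T actual=N -> ctr[1]=2
Ev 4: PC=1 idx=1 pred=T actual=T -> ctr[1]=3
Ev 5: PC=1 idx=1 pred=T actual=T -> ctr[1]=3
Ev 6: PC=3 idx=1 pred=T actual=T -> ctr[1]=3
Ev 7: PC=3 idx=1 pred=T actual=T -> ctr[1]=3
Ev 8: PC=1 idx=1 pred=T actual=N -> ctr[1]=2
Ev 9: PC=1 idx=1 pred=T actual=T -> ctr[1]=3
Ev 10: PC=3 idx=1 pred=T actual=T -> ctr[1]=3
Ev 11: PC=7 idx=1 pred=T actual=T -> ctr[1]=3

Answer: 1 3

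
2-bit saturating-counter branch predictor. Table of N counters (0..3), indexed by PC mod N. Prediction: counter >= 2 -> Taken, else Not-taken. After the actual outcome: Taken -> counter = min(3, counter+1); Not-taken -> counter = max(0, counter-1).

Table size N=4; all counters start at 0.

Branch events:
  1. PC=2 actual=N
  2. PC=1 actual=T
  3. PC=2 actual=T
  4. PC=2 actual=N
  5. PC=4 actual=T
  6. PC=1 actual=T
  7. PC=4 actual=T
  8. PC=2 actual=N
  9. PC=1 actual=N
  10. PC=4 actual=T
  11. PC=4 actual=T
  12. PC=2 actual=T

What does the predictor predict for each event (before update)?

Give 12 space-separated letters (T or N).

Answer: N N N N N N N N T T T N

Derivation:
Ev 1: PC=2 idx=2 pred=N actual=N -> ctr[2]=0
Ev 2: PC=1 idx=1 pred=N actual=T -> ctr[1]=1
Ev 3: PC=2 idx=2 pred=N actual=T -> ctr[2]=1
Ev 4: PC=2 idx=2 pred=N actual=N -> ctr[2]=0
Ev 5: PC=4 idx=0 pred=N actual=T -> ctr[0]=1
Ev 6: PC=1 idx=1 pred=N actual=T -> ctr[1]=2
Ev 7: PC=4 idx=0 pred=N actual=T -> ctr[0]=2
Ev 8: PC=2 idx=2 pred=N actual=N -> ctr[2]=0
Ev 9: PC=1 idx=1 pred=T actual=N -> ctr[1]=1
Ev 10: PC=4 idx=0 pred=T actual=T -> ctr[0]=3
Ev 11: PC=4 idx=0 pred=T actual=T -> ctr[0]=3
Ev 12: PC=2 idx=2 pred=N actual=T -> ctr[2]=1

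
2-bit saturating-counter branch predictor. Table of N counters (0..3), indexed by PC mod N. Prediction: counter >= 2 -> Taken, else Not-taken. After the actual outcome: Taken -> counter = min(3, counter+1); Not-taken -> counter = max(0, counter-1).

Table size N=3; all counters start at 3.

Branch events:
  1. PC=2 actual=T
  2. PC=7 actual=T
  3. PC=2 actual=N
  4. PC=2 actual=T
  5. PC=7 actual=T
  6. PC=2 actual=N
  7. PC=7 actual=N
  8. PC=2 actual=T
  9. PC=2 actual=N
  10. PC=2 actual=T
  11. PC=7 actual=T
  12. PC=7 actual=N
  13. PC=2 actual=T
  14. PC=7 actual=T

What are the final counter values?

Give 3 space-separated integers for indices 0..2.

Answer: 3 3 3

Derivation:
Ev 1: PC=2 idx=2 pred=T actual=T -> ctr[2]=3
Ev 2: PC=7 idx=1 pred=T actual=T -> ctr[1]=3
Ev 3: PC=2 idx=2 pred=T actual=N -> ctr[2]=2
Ev 4: PC=2 idx=2 pred=T actual=T -> ctr[2]=3
Ev 5: PC=7 idx=1 pred=T actual=T -> ctr[1]=3
Ev 6: PC=2 idx=2 pred=T actual=N -> ctr[2]=2
Ev 7: PC=7 idx=1 pred=T actual=N -> ctr[1]=2
Ev 8: PC=2 idx=2 pred=T actual=T -> ctr[2]=3
Ev 9: PC=2 idx=2 pred=T actual=N -> ctr[2]=2
Ev 10: PC=2 idx=2 pred=T actual=T -> ctr[2]=3
Ev 11: PC=7 idx=1 pred=T actual=T -> ctr[1]=3
Ev 12: PC=7 idx=1 pred=T actual=N -> ctr[1]=2
Ev 13: PC=2 idx=2 pred=T actual=T -> ctr[2]=3
Ev 14: PC=7 idx=1 pred=T actual=T -> ctr[1]=3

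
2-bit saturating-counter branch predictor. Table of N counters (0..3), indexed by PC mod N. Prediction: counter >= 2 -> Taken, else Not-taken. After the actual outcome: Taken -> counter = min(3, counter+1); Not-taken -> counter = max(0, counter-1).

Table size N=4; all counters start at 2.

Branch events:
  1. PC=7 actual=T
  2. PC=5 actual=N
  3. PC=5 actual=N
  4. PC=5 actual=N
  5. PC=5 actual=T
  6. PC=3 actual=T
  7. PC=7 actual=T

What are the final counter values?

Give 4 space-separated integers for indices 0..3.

Answer: 2 1 2 3

Derivation:
Ev 1: PC=7 idx=3 pred=T actual=T -> ctr[3]=3
Ev 2: PC=5 idx=1 pred=T actual=N -> ctr[1]=1
Ev 3: PC=5 idx=1 pred=N actual=N -> ctr[1]=0
Ev 4: PC=5 idx=1 pred=N actual=N -> ctr[1]=0
Ev 5: PC=5 idx=1 pred=N actual=T -> ctr[1]=1
Ev 6: PC=3 idx=3 pred=T actual=T -> ctr[3]=3
Ev 7: PC=7 idx=3 pred=T actual=T -> ctr[3]=3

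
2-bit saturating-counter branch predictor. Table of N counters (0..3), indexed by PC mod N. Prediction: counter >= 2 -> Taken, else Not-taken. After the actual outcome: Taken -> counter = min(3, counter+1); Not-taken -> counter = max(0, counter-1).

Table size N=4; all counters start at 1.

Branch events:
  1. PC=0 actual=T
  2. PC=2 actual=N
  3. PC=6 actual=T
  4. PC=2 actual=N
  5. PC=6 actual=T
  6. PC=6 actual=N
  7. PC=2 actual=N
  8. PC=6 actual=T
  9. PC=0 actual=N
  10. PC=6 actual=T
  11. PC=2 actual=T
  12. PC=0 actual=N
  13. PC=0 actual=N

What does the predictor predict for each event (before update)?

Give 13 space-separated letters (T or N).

Ev 1: PC=0 idx=0 pred=N actual=T -> ctr[0]=2
Ev 2: PC=2 idx=2 pred=N actual=N -> ctr[2]=0
Ev 3: PC=6 idx=2 pred=N actual=T -> ctr[2]=1
Ev 4: PC=2 idx=2 pred=N actual=N -> ctr[2]=0
Ev 5: PC=6 idx=2 pred=N actual=T -> ctr[2]=1
Ev 6: PC=6 idx=2 pred=N actual=N -> ctr[2]=0
Ev 7: PC=2 idx=2 pred=N actual=N -> ctr[2]=0
Ev 8: PC=6 idx=2 pred=N actual=T -> ctr[2]=1
Ev 9: PC=0 idx=0 pred=T actual=N -> ctr[0]=1
Ev 10: PC=6 idx=2 pred=N actual=T -> ctr[2]=2
Ev 11: PC=2 idx=2 pred=T actual=T -> ctr[2]=3
Ev 12: PC=0 idx=0 pred=N actual=N -> ctr[0]=0
Ev 13: PC=0 idx=0 pred=N actual=N -> ctr[0]=0

Answer: N N N N N N N N T N T N N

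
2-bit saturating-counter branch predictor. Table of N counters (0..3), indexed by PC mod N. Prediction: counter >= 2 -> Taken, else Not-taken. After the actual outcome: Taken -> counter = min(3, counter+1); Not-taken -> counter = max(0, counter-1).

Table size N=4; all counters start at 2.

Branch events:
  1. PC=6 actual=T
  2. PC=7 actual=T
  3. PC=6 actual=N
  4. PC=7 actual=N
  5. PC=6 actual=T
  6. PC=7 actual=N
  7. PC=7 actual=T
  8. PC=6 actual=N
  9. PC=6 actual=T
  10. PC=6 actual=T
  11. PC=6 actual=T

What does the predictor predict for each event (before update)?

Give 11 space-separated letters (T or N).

Ev 1: PC=6 idx=2 pred=T actual=T -> ctr[2]=3
Ev 2: PC=7 idx=3 pred=T actual=T -> ctr[3]=3
Ev 3: PC=6 idx=2 pred=T actual=N -> ctr[2]=2
Ev 4: PC=7 idx=3 pred=T actual=N -> ctr[3]=2
Ev 5: PC=6 idx=2 pred=T actual=T -> ctr[2]=3
Ev 6: PC=7 idx=3 pred=T actual=N -> ctr[3]=1
Ev 7: PC=7 idx=3 pred=N actual=T -> ctr[3]=2
Ev 8: PC=6 idx=2 pred=T actual=N -> ctr[2]=2
Ev 9: PC=6 idx=2 pred=T actual=T -> ctr[2]=3
Ev 10: PC=6 idx=2 pred=T actual=T -> ctr[2]=3
Ev 11: PC=6 idx=2 pred=T actual=T -> ctr[2]=3

Answer: T T T T T T N T T T T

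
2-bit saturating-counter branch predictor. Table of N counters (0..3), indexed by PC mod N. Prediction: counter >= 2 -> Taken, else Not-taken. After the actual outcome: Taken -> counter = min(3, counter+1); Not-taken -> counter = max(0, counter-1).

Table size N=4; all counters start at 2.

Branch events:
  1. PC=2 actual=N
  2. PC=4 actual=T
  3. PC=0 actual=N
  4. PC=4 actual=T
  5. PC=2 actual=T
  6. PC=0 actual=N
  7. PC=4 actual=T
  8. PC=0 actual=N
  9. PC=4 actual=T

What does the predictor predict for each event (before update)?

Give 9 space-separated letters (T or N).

Answer: T T T T N T T T T

Derivation:
Ev 1: PC=2 idx=2 pred=T actual=N -> ctr[2]=1
Ev 2: PC=4 idx=0 pred=T actual=T -> ctr[0]=3
Ev 3: PC=0 idx=0 pred=T actual=N -> ctr[0]=2
Ev 4: PC=4 idx=0 pred=T actual=T -> ctr[0]=3
Ev 5: PC=2 idx=2 pred=N actual=T -> ctr[2]=2
Ev 6: PC=0 idx=0 pred=T actual=N -> ctr[0]=2
Ev 7: PC=4 idx=0 pred=T actual=T -> ctr[0]=3
Ev 8: PC=0 idx=0 pred=T actual=N -> ctr[0]=2
Ev 9: PC=4 idx=0 pred=T actual=T -> ctr[0]=3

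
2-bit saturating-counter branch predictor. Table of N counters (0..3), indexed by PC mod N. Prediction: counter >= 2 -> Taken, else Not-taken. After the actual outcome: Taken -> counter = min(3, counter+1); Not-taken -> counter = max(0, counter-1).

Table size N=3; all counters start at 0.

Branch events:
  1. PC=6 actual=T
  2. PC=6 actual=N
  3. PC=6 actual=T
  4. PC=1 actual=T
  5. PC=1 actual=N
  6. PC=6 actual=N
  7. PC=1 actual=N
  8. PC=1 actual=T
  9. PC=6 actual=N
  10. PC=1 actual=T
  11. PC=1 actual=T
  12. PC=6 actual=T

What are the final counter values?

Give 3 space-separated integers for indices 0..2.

Answer: 1 3 0

Derivation:
Ev 1: PC=6 idx=0 pred=N actual=T -> ctr[0]=1
Ev 2: PC=6 idx=0 pred=N actual=N -> ctr[0]=0
Ev 3: PC=6 idx=0 pred=N actual=T -> ctr[0]=1
Ev 4: PC=1 idx=1 pred=N actual=T -> ctr[1]=1
Ev 5: PC=1 idx=1 pred=N actual=N -> ctr[1]=0
Ev 6: PC=6 idx=0 pred=N actual=N -> ctr[0]=0
Ev 7: PC=1 idx=1 pred=N actual=N -> ctr[1]=0
Ev 8: PC=1 idx=1 pred=N actual=T -> ctr[1]=1
Ev 9: PC=6 idx=0 pred=N actual=N -> ctr[0]=0
Ev 10: PC=1 idx=1 pred=N actual=T -> ctr[1]=2
Ev 11: PC=1 idx=1 pred=T actual=T -> ctr[1]=3
Ev 12: PC=6 idx=0 pred=N actual=T -> ctr[0]=1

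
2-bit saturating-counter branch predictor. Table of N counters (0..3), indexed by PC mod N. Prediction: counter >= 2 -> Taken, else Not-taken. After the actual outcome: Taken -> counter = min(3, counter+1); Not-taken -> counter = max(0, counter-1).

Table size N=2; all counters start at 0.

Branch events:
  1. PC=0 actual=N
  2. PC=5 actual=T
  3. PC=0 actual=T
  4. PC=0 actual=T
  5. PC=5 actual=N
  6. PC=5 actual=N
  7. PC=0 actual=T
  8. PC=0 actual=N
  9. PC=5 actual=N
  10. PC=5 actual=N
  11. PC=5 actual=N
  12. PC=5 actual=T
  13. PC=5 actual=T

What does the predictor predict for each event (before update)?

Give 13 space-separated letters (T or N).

Ev 1: PC=0 idx=0 pred=N actual=N -> ctr[0]=0
Ev 2: PC=5 idx=1 pred=N actual=T -> ctr[1]=1
Ev 3: PC=0 idx=0 pred=N actual=T -> ctr[0]=1
Ev 4: PC=0 idx=0 pred=N actual=T -> ctr[0]=2
Ev 5: PC=5 idx=1 pred=N actual=N -> ctr[1]=0
Ev 6: PC=5 idx=1 pred=N actual=N -> ctr[1]=0
Ev 7: PC=0 idx=0 pred=T actual=T -> ctr[0]=3
Ev 8: PC=0 idx=0 pred=T actual=N -> ctr[0]=2
Ev 9: PC=5 idx=1 pred=N actual=N -> ctr[1]=0
Ev 10: PC=5 idx=1 pred=N actual=N -> ctr[1]=0
Ev 11: PC=5 idx=1 pred=N actual=N -> ctr[1]=0
Ev 12: PC=5 idx=1 pred=N actual=T -> ctr[1]=1
Ev 13: PC=5 idx=1 pred=N actual=T -> ctr[1]=2

Answer: N N N N N N T T N N N N N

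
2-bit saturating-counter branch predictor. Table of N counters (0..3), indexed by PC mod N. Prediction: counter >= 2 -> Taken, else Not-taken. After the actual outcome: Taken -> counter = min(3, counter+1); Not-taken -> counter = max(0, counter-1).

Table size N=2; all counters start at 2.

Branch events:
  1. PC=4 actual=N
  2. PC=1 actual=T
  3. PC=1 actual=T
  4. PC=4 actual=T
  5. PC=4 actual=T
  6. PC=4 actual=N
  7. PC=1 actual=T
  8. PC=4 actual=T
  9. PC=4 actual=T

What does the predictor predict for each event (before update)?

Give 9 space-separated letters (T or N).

Answer: T T T N T T T T T

Derivation:
Ev 1: PC=4 idx=0 pred=T actual=N -> ctr[0]=1
Ev 2: PC=1 idx=1 pred=T actual=T -> ctr[1]=3
Ev 3: PC=1 idx=1 pred=T actual=T -> ctr[1]=3
Ev 4: PC=4 idx=0 pred=N actual=T -> ctr[0]=2
Ev 5: PC=4 idx=0 pred=T actual=T -> ctr[0]=3
Ev 6: PC=4 idx=0 pred=T actual=N -> ctr[0]=2
Ev 7: PC=1 idx=1 pred=T actual=T -> ctr[1]=3
Ev 8: PC=4 idx=0 pred=T actual=T -> ctr[0]=3
Ev 9: PC=4 idx=0 pred=T actual=T -> ctr[0]=3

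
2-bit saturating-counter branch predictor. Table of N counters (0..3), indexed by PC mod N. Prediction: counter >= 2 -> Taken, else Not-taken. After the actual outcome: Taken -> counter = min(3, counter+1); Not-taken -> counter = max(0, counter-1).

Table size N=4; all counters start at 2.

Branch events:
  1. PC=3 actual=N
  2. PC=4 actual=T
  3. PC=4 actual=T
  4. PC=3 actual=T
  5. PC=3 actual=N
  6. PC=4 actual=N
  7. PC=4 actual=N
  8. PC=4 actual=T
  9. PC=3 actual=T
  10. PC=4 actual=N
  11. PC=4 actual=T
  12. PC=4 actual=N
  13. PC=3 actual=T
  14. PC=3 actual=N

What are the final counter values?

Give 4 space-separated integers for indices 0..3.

Ev 1: PC=3 idx=3 pred=T actual=N -> ctr[3]=1
Ev 2: PC=4 idx=0 pred=T actual=T -> ctr[0]=3
Ev 3: PC=4 idx=0 pred=T actual=T -> ctr[0]=3
Ev 4: PC=3 idx=3 pred=N actual=T -> ctr[3]=2
Ev 5: PC=3 idx=3 pred=T actual=N -> ctr[3]=1
Ev 6: PC=4 idx=0 pred=T actual=N -> ctr[0]=2
Ev 7: PC=4 idx=0 pred=T actual=N -> ctr[0]=1
Ev 8: PC=4 idx=0 pred=N actual=T -> ctr[0]=2
Ev 9: PC=3 idx=3 pred=N actual=T -> ctr[3]=2
Ev 10: PC=4 idx=0 pred=T actual=N -> ctr[0]=1
Ev 11: PC=4 idx=0 pred=N actual=T -> ctr[0]=2
Ev 12: PC=4 idx=0 pred=T actual=N -> ctr[0]=1
Ev 13: PC=3 idx=3 pred=T actual=T -> ctr[3]=3
Ev 14: PC=3 idx=3 pred=T actual=N -> ctr[3]=2

Answer: 1 2 2 2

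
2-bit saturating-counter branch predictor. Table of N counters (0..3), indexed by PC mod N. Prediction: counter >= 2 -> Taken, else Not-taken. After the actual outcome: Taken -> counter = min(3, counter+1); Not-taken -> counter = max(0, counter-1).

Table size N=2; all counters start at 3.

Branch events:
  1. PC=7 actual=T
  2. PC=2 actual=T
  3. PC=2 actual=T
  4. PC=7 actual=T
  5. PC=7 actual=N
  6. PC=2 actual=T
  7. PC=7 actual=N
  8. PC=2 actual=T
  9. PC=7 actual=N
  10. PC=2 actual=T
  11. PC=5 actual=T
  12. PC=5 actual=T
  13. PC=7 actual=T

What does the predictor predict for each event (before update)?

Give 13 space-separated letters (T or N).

Answer: T T T T T T T T N T N N T

Derivation:
Ev 1: PC=7 idx=1 pred=T actual=T -> ctr[1]=3
Ev 2: PC=2 idx=0 pred=T actual=T -> ctr[0]=3
Ev 3: PC=2 idx=0 pred=T actual=T -> ctr[0]=3
Ev 4: PC=7 idx=1 pred=T actual=T -> ctr[1]=3
Ev 5: PC=7 idx=1 pred=T actual=N -> ctr[1]=2
Ev 6: PC=2 idx=0 pred=T actual=T -> ctr[0]=3
Ev 7: PC=7 idx=1 pred=T actual=N -> ctr[1]=1
Ev 8: PC=2 idx=0 pred=T actual=T -> ctr[0]=3
Ev 9: PC=7 idx=1 pred=N actual=N -> ctr[1]=0
Ev 10: PC=2 idx=0 pred=T actual=T -> ctr[0]=3
Ev 11: PC=5 idx=1 pred=N actual=T -> ctr[1]=1
Ev 12: PC=5 idx=1 pred=N actual=T -> ctr[1]=2
Ev 13: PC=7 idx=1 pred=T actual=T -> ctr[1]=3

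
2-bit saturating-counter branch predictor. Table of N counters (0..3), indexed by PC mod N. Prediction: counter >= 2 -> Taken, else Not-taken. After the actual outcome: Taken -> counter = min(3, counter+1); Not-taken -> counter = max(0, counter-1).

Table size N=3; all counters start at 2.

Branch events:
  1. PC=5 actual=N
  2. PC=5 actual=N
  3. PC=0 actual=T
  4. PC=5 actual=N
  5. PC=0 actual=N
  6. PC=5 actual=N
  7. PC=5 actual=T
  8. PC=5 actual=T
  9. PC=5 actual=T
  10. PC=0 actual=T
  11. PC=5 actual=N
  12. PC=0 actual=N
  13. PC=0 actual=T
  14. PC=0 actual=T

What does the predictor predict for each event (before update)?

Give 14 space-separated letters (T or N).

Answer: T N T N T N N N T T T T T T

Derivation:
Ev 1: PC=5 idx=2 pred=T actual=N -> ctr[2]=1
Ev 2: PC=5 idx=2 pred=N actual=N -> ctr[2]=0
Ev 3: PC=0 idx=0 pred=T actual=T -> ctr[0]=3
Ev 4: PC=5 idx=2 pred=N actual=N -> ctr[2]=0
Ev 5: PC=0 idx=0 pred=T actual=N -> ctr[0]=2
Ev 6: PC=5 idx=2 pred=N actual=N -> ctr[2]=0
Ev 7: PC=5 idx=2 pred=N actual=T -> ctr[2]=1
Ev 8: PC=5 idx=2 pred=N actual=T -> ctr[2]=2
Ev 9: PC=5 idx=2 pred=T actual=T -> ctr[2]=3
Ev 10: PC=0 idx=0 pred=T actual=T -> ctr[0]=3
Ev 11: PC=5 idx=2 pred=T actual=N -> ctr[2]=2
Ev 12: PC=0 idx=0 pred=T actual=N -> ctr[0]=2
Ev 13: PC=0 idx=0 pred=T actual=T -> ctr[0]=3
Ev 14: PC=0 idx=0 pred=T actual=T -> ctr[0]=3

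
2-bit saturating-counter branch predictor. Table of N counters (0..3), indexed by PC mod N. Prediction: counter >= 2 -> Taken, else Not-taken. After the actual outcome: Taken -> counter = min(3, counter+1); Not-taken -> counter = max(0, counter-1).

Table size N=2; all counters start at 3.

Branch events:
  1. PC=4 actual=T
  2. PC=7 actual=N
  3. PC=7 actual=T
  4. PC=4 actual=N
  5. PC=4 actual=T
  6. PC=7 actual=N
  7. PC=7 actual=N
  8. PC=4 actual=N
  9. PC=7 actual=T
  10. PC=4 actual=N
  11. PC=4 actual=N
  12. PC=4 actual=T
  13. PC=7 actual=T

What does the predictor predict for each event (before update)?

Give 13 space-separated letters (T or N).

Answer: T T T T T T T T N T N N T

Derivation:
Ev 1: PC=4 idx=0 pred=T actual=T -> ctr[0]=3
Ev 2: PC=7 idx=1 pred=T actual=N -> ctr[1]=2
Ev 3: PC=7 idx=1 pred=T actual=T -> ctr[1]=3
Ev 4: PC=4 idx=0 pred=T actual=N -> ctr[0]=2
Ev 5: PC=4 idx=0 pred=T actual=T -> ctr[0]=3
Ev 6: PC=7 idx=1 pred=T actual=N -> ctr[1]=2
Ev 7: PC=7 idx=1 pred=T actual=N -> ctr[1]=1
Ev 8: PC=4 idx=0 pred=T actual=N -> ctr[0]=2
Ev 9: PC=7 idx=1 pred=N actual=T -> ctr[1]=2
Ev 10: PC=4 idx=0 pred=T actual=N -> ctr[0]=1
Ev 11: PC=4 idx=0 pred=N actual=N -> ctr[0]=0
Ev 12: PC=4 idx=0 pred=N actual=T -> ctr[0]=1
Ev 13: PC=7 idx=1 pred=T actual=T -> ctr[1]=3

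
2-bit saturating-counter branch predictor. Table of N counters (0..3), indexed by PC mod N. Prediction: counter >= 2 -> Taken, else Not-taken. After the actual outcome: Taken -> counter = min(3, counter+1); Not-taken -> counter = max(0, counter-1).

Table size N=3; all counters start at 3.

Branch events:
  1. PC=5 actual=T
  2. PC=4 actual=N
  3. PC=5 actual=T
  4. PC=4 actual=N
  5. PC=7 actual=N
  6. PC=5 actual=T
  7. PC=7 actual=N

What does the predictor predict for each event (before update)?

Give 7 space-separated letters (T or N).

Ev 1: PC=5 idx=2 pred=T actual=T -> ctr[2]=3
Ev 2: PC=4 idx=1 pred=T actual=N -> ctr[1]=2
Ev 3: PC=5 idx=2 pred=T actual=T -> ctr[2]=3
Ev 4: PC=4 idx=1 pred=T actual=N -> ctr[1]=1
Ev 5: PC=7 idx=1 pred=N actual=N -> ctr[1]=0
Ev 6: PC=5 idx=2 pred=T actual=T -> ctr[2]=3
Ev 7: PC=7 idx=1 pred=N actual=N -> ctr[1]=0

Answer: T T T T N T N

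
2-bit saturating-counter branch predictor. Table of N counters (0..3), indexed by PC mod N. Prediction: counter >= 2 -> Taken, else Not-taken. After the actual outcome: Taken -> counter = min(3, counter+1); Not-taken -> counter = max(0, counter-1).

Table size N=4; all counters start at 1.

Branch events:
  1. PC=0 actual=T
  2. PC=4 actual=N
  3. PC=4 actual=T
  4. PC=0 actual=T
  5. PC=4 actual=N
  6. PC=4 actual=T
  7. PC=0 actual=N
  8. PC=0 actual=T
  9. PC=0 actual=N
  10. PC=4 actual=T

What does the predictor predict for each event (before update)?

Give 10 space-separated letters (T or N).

Ev 1: PC=0 idx=0 pred=N actual=T -> ctr[0]=2
Ev 2: PC=4 idx=0 pred=T actual=N -> ctr[0]=1
Ev 3: PC=4 idx=0 pred=N actual=T -> ctr[0]=2
Ev 4: PC=0 idx=0 pred=T actual=T -> ctr[0]=3
Ev 5: PC=4 idx=0 pred=T actual=N -> ctr[0]=2
Ev 6: PC=4 idx=0 pred=T actual=T -> ctr[0]=3
Ev 7: PC=0 idx=0 pred=T actual=N -> ctr[0]=2
Ev 8: PC=0 idx=0 pred=T actual=T -> ctr[0]=3
Ev 9: PC=0 idx=0 pred=T actual=N -> ctr[0]=2
Ev 10: PC=4 idx=0 pred=T actual=T -> ctr[0]=3

Answer: N T N T T T T T T T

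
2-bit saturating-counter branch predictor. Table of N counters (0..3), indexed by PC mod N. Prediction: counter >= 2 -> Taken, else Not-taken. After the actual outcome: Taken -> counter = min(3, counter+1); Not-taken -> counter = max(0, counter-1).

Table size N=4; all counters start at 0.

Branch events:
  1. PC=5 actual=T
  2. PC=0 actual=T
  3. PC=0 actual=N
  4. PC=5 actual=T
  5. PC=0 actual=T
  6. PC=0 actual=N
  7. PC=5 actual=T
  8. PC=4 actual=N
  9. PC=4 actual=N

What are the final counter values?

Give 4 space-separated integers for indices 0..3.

Answer: 0 3 0 0

Derivation:
Ev 1: PC=5 idx=1 pred=N actual=T -> ctr[1]=1
Ev 2: PC=0 idx=0 pred=N actual=T -> ctr[0]=1
Ev 3: PC=0 idx=0 pred=N actual=N -> ctr[0]=0
Ev 4: PC=5 idx=1 pred=N actual=T -> ctr[1]=2
Ev 5: PC=0 idx=0 pred=N actual=T -> ctr[0]=1
Ev 6: PC=0 idx=0 pred=N actual=N -> ctr[0]=0
Ev 7: PC=5 idx=1 pred=T actual=T -> ctr[1]=3
Ev 8: PC=4 idx=0 pred=N actual=N -> ctr[0]=0
Ev 9: PC=4 idx=0 pred=N actual=N -> ctr[0]=0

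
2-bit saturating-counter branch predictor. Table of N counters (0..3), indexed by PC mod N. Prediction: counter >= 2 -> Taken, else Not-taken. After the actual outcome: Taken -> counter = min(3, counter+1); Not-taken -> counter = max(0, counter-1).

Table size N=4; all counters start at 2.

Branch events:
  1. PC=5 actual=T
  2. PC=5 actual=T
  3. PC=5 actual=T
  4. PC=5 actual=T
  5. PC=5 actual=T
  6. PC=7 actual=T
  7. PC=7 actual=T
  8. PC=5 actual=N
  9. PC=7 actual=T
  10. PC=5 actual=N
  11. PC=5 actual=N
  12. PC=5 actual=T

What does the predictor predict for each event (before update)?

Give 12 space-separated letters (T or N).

Answer: T T T T T T T T T T N N

Derivation:
Ev 1: PC=5 idx=1 pred=T actual=T -> ctr[1]=3
Ev 2: PC=5 idx=1 pred=T actual=T -> ctr[1]=3
Ev 3: PC=5 idx=1 pred=T actual=T -> ctr[1]=3
Ev 4: PC=5 idx=1 pred=T actual=T -> ctr[1]=3
Ev 5: PC=5 idx=1 pred=T actual=T -> ctr[1]=3
Ev 6: PC=7 idx=3 pred=T actual=T -> ctr[3]=3
Ev 7: PC=7 idx=3 pred=T actual=T -> ctr[3]=3
Ev 8: PC=5 idx=1 pred=T actual=N -> ctr[1]=2
Ev 9: PC=7 idx=3 pred=T actual=T -> ctr[3]=3
Ev 10: PC=5 idx=1 pred=T actual=N -> ctr[1]=1
Ev 11: PC=5 idx=1 pred=N actual=N -> ctr[1]=0
Ev 12: PC=5 idx=1 pred=N actual=T -> ctr[1]=1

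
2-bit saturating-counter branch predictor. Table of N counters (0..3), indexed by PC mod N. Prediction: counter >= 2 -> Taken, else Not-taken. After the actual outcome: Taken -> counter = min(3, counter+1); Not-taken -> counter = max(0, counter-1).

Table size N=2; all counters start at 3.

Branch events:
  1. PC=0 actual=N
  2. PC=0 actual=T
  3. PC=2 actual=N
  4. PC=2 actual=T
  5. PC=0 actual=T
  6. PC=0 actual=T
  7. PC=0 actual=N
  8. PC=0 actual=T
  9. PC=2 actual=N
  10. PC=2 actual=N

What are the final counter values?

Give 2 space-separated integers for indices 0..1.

Ev 1: PC=0 idx=0 pred=T actual=N -> ctr[0]=2
Ev 2: PC=0 idx=0 pred=T actual=T -> ctr[0]=3
Ev 3: PC=2 idx=0 pred=T actual=N -> ctr[0]=2
Ev 4: PC=2 idx=0 pred=T actual=T -> ctr[0]=3
Ev 5: PC=0 idx=0 pred=T actual=T -> ctr[0]=3
Ev 6: PC=0 idx=0 pred=T actual=T -> ctr[0]=3
Ev 7: PC=0 idx=0 pred=T actual=N -> ctr[0]=2
Ev 8: PC=0 idx=0 pred=T actual=T -> ctr[0]=3
Ev 9: PC=2 idx=0 pred=T actual=N -> ctr[0]=2
Ev 10: PC=2 idx=0 pred=T actual=N -> ctr[0]=1

Answer: 1 3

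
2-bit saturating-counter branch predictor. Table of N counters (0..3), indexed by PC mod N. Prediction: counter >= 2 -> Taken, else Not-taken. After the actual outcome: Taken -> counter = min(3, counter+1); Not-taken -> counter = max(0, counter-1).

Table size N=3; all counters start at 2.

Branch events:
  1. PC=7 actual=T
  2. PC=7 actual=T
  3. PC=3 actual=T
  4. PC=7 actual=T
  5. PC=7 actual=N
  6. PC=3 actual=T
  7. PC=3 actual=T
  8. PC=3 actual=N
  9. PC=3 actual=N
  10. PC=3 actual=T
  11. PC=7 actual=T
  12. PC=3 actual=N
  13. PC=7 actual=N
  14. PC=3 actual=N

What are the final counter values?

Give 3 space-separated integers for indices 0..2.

Ev 1: PC=7 idx=1 pred=T actual=T -> ctr[1]=3
Ev 2: PC=7 idx=1 pred=T actual=T -> ctr[1]=3
Ev 3: PC=3 idx=0 pred=T actual=T -> ctr[0]=3
Ev 4: PC=7 idx=1 pred=T actual=T -> ctr[1]=3
Ev 5: PC=7 idx=1 pred=T actual=N -> ctr[1]=2
Ev 6: PC=3 idx=0 pred=T actual=T -> ctr[0]=3
Ev 7: PC=3 idx=0 pred=T actual=T -> ctr[0]=3
Ev 8: PC=3 idx=0 pred=T actual=N -> ctr[0]=2
Ev 9: PC=3 idx=0 pred=T actual=N -> ctr[0]=1
Ev 10: PC=3 idx=0 pred=N actual=T -> ctr[0]=2
Ev 11: PC=7 idx=1 pred=T actual=T -> ctr[1]=3
Ev 12: PC=3 idx=0 pred=T actual=N -> ctr[0]=1
Ev 13: PC=7 idx=1 pred=T actual=N -> ctr[1]=2
Ev 14: PC=3 idx=0 pred=N actual=N -> ctr[0]=0

Answer: 0 2 2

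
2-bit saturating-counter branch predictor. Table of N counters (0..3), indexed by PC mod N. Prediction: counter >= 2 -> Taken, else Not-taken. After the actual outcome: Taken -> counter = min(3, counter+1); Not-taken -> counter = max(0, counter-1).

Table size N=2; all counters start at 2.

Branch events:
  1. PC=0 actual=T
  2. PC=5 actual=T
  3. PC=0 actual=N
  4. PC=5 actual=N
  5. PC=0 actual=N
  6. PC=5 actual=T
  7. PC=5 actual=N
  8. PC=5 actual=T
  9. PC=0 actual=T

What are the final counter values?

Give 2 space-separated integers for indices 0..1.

Answer: 2 3

Derivation:
Ev 1: PC=0 idx=0 pred=T actual=T -> ctr[0]=3
Ev 2: PC=5 idx=1 pred=T actual=T -> ctr[1]=3
Ev 3: PC=0 idx=0 pred=T actual=N -> ctr[0]=2
Ev 4: PC=5 idx=1 pred=T actual=N -> ctr[1]=2
Ev 5: PC=0 idx=0 pred=T actual=N -> ctr[0]=1
Ev 6: PC=5 idx=1 pred=T actual=T -> ctr[1]=3
Ev 7: PC=5 idx=1 pred=T actual=N -> ctr[1]=2
Ev 8: PC=5 idx=1 pred=T actual=T -> ctr[1]=3
Ev 9: PC=0 idx=0 pred=N actual=T -> ctr[0]=2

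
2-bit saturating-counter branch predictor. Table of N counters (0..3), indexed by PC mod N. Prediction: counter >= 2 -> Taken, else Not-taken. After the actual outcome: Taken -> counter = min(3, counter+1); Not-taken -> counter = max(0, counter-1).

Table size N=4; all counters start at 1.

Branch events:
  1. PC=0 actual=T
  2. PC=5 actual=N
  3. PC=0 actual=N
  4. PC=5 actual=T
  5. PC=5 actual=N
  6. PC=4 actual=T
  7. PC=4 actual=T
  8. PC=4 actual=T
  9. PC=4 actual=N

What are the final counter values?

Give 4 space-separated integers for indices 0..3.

Answer: 2 0 1 1

Derivation:
Ev 1: PC=0 idx=0 pred=N actual=T -> ctr[0]=2
Ev 2: PC=5 idx=1 pred=N actual=N -> ctr[1]=0
Ev 3: PC=0 idx=0 pred=T actual=N -> ctr[0]=1
Ev 4: PC=5 idx=1 pred=N actual=T -> ctr[1]=1
Ev 5: PC=5 idx=1 pred=N actual=N -> ctr[1]=0
Ev 6: PC=4 idx=0 pred=N actual=T -> ctr[0]=2
Ev 7: PC=4 idx=0 pred=T actual=T -> ctr[0]=3
Ev 8: PC=4 idx=0 pred=T actual=T -> ctr[0]=3
Ev 9: PC=4 idx=0 pred=T actual=N -> ctr[0]=2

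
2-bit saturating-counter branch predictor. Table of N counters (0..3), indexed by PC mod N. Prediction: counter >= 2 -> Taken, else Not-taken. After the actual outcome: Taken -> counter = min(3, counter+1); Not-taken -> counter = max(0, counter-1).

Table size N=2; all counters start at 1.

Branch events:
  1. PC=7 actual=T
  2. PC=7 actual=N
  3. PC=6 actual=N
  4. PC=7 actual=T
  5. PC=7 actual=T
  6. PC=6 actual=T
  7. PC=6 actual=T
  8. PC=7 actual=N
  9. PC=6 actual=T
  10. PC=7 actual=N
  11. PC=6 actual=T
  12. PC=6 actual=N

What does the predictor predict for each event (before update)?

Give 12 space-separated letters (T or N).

Ev 1: PC=7 idx=1 pred=N actual=T -> ctr[1]=2
Ev 2: PC=7 idx=1 pred=T actual=N -> ctr[1]=1
Ev 3: PC=6 idx=0 pred=N actual=N -> ctr[0]=0
Ev 4: PC=7 idx=1 pred=N actual=T -> ctr[1]=2
Ev 5: PC=7 idx=1 pred=T actual=T -> ctr[1]=3
Ev 6: PC=6 idx=0 pred=N actual=T -> ctr[0]=1
Ev 7: PC=6 idx=0 pred=N actual=T -> ctr[0]=2
Ev 8: PC=7 idx=1 pred=T actual=N -> ctr[1]=2
Ev 9: PC=6 idx=0 pred=T actual=T -> ctr[0]=3
Ev 10: PC=7 idx=1 pred=T actual=N -> ctr[1]=1
Ev 11: PC=6 idx=0 pred=T actual=T -> ctr[0]=3
Ev 12: PC=6 idx=0 pred=T actual=N -> ctr[0]=2

Answer: N T N N T N N T T T T T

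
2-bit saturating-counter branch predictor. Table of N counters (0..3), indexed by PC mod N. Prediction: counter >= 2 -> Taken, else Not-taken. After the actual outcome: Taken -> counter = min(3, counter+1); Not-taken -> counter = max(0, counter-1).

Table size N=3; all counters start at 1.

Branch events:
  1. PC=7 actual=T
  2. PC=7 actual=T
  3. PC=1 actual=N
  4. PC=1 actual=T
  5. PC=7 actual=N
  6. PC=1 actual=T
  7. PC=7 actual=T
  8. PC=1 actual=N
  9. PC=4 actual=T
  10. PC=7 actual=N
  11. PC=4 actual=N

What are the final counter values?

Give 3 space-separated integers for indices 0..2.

Answer: 1 1 1

Derivation:
Ev 1: PC=7 idx=1 pred=N actual=T -> ctr[1]=2
Ev 2: PC=7 idx=1 pred=T actual=T -> ctr[1]=3
Ev 3: PC=1 idx=1 pred=T actual=N -> ctr[1]=2
Ev 4: PC=1 idx=1 pred=T actual=T -> ctr[1]=3
Ev 5: PC=7 idx=1 pred=T actual=N -> ctr[1]=2
Ev 6: PC=1 idx=1 pred=T actual=T -> ctr[1]=3
Ev 7: PC=7 idx=1 pred=T actual=T -> ctr[1]=3
Ev 8: PC=1 idx=1 pred=T actual=N -> ctr[1]=2
Ev 9: PC=4 idx=1 pred=T actual=T -> ctr[1]=3
Ev 10: PC=7 idx=1 pred=T actual=N -> ctr[1]=2
Ev 11: PC=4 idx=1 pred=T actual=N -> ctr[1]=1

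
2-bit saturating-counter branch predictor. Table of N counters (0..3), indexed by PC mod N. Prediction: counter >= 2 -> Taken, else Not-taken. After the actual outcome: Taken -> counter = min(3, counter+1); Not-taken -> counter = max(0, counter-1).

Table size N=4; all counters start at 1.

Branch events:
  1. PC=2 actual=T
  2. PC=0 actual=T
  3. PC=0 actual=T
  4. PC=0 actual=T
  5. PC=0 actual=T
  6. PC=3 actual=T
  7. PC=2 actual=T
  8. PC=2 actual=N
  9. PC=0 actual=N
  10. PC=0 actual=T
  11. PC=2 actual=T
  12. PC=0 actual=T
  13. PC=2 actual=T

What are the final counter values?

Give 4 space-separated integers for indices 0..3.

Ev 1: PC=2 idx=2 pred=N actual=T -> ctr[2]=2
Ev 2: PC=0 idx=0 pred=N actual=T -> ctr[0]=2
Ev 3: PC=0 idx=0 pred=T actual=T -> ctr[0]=3
Ev 4: PC=0 idx=0 pred=T actual=T -> ctr[0]=3
Ev 5: PC=0 idx=0 pred=T actual=T -> ctr[0]=3
Ev 6: PC=3 idx=3 pred=N actual=T -> ctr[3]=2
Ev 7: PC=2 idx=2 pred=T actual=T -> ctr[2]=3
Ev 8: PC=2 idx=2 pred=T actual=N -> ctr[2]=2
Ev 9: PC=0 idx=0 pred=T actual=N -> ctr[0]=2
Ev 10: PC=0 idx=0 pred=T actual=T -> ctr[0]=3
Ev 11: PC=2 idx=2 pred=T actual=T -> ctr[2]=3
Ev 12: PC=0 idx=0 pred=T actual=T -> ctr[0]=3
Ev 13: PC=2 idx=2 pred=T actual=T -> ctr[2]=3

Answer: 3 1 3 2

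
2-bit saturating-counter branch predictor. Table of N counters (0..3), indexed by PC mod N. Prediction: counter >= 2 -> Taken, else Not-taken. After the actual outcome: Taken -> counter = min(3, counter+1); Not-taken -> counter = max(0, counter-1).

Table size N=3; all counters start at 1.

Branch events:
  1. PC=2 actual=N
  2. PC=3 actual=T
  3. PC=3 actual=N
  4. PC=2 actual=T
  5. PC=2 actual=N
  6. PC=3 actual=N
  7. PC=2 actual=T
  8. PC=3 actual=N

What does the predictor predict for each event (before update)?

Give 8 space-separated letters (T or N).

Answer: N N T N N N N N

Derivation:
Ev 1: PC=2 idx=2 pred=N actual=N -> ctr[2]=0
Ev 2: PC=3 idx=0 pred=N actual=T -> ctr[0]=2
Ev 3: PC=3 idx=0 pred=T actual=N -> ctr[0]=1
Ev 4: PC=2 idx=2 pred=N actual=T -> ctr[2]=1
Ev 5: PC=2 idx=2 pred=N actual=N -> ctr[2]=0
Ev 6: PC=3 idx=0 pred=N actual=N -> ctr[0]=0
Ev 7: PC=2 idx=2 pred=N actual=T -> ctr[2]=1
Ev 8: PC=3 idx=0 pred=N actual=N -> ctr[0]=0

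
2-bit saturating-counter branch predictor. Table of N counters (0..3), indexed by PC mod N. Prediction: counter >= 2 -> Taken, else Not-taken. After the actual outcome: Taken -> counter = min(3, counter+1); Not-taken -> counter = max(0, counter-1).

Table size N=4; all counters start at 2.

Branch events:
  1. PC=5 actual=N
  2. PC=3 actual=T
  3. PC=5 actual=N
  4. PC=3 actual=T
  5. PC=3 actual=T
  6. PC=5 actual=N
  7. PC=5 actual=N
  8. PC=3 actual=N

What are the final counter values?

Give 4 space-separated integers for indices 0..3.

Answer: 2 0 2 2

Derivation:
Ev 1: PC=5 idx=1 pred=T actual=N -> ctr[1]=1
Ev 2: PC=3 idx=3 pred=T actual=T -> ctr[3]=3
Ev 3: PC=5 idx=1 pred=N actual=N -> ctr[1]=0
Ev 4: PC=3 idx=3 pred=T actual=T -> ctr[3]=3
Ev 5: PC=3 idx=3 pred=T actual=T -> ctr[3]=3
Ev 6: PC=5 idx=1 pred=N actual=N -> ctr[1]=0
Ev 7: PC=5 idx=1 pred=N actual=N -> ctr[1]=0
Ev 8: PC=3 idx=3 pred=T actual=N -> ctr[3]=2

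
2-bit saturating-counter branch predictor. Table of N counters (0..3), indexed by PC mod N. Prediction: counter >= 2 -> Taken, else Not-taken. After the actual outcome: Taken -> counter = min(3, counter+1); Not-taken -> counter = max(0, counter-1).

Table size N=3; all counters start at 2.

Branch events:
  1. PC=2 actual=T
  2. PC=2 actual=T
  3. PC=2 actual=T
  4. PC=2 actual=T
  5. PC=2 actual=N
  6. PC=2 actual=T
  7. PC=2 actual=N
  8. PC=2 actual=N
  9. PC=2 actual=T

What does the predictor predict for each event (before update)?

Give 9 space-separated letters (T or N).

Answer: T T T T T T T T N

Derivation:
Ev 1: PC=2 idx=2 pred=T actual=T -> ctr[2]=3
Ev 2: PC=2 idx=2 pred=T actual=T -> ctr[2]=3
Ev 3: PC=2 idx=2 pred=T actual=T -> ctr[2]=3
Ev 4: PC=2 idx=2 pred=T actual=T -> ctr[2]=3
Ev 5: PC=2 idx=2 pred=T actual=N -> ctr[2]=2
Ev 6: PC=2 idx=2 pred=T actual=T -> ctr[2]=3
Ev 7: PC=2 idx=2 pred=T actual=N -> ctr[2]=2
Ev 8: PC=2 idx=2 pred=T actual=N -> ctr[2]=1
Ev 9: PC=2 idx=2 pred=N actual=T -> ctr[2]=2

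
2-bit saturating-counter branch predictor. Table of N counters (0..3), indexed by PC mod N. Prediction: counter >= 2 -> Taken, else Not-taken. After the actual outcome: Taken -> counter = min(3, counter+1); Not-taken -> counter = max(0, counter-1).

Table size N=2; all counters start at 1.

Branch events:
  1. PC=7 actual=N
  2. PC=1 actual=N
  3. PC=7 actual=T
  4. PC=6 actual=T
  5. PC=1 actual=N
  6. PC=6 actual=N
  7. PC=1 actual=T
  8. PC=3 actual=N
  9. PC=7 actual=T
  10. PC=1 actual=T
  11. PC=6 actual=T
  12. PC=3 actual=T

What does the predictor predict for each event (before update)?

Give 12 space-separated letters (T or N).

Ev 1: PC=7 idx=1 pred=N actual=N -> ctr[1]=0
Ev 2: PC=1 idx=1 pred=N actual=N -> ctr[1]=0
Ev 3: PC=7 idx=1 pred=N actual=T -> ctr[1]=1
Ev 4: PC=6 idx=0 pred=N actual=T -> ctr[0]=2
Ev 5: PC=1 idx=1 pred=N actual=N -> ctr[1]=0
Ev 6: PC=6 idx=0 pred=T actual=N -> ctr[0]=1
Ev 7: PC=1 idx=1 pred=N actual=T -> ctr[1]=1
Ev 8: PC=3 idx=1 pred=N actual=N -> ctr[1]=0
Ev 9: PC=7 idx=1 pred=N actual=T -> ctr[1]=1
Ev 10: PC=1 idx=1 pred=N actual=T -> ctr[1]=2
Ev 11: PC=6 idx=0 pred=N actual=T -> ctr[0]=2
Ev 12: PC=3 idx=1 pred=T actual=T -> ctr[1]=3

Answer: N N N N N T N N N N N T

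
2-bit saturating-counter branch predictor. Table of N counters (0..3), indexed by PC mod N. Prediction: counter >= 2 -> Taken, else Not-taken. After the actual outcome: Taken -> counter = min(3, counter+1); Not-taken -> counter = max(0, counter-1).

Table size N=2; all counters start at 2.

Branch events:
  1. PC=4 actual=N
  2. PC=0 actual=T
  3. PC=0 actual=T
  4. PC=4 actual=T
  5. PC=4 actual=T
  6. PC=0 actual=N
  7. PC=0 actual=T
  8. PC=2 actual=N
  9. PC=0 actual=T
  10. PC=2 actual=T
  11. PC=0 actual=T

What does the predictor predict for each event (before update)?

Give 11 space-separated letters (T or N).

Answer: T N T T T T T T T T T

Derivation:
Ev 1: PC=4 idx=0 pred=T actual=N -> ctr[0]=1
Ev 2: PC=0 idx=0 pred=N actual=T -> ctr[0]=2
Ev 3: PC=0 idx=0 pred=T actual=T -> ctr[0]=3
Ev 4: PC=4 idx=0 pred=T actual=T -> ctr[0]=3
Ev 5: PC=4 idx=0 pred=T actual=T -> ctr[0]=3
Ev 6: PC=0 idx=0 pred=T actual=N -> ctr[0]=2
Ev 7: PC=0 idx=0 pred=T actual=T -> ctr[0]=3
Ev 8: PC=2 idx=0 pred=T actual=N -> ctr[0]=2
Ev 9: PC=0 idx=0 pred=T actual=T -> ctr[0]=3
Ev 10: PC=2 idx=0 pred=T actual=T -> ctr[0]=3
Ev 11: PC=0 idx=0 pred=T actual=T -> ctr[0]=3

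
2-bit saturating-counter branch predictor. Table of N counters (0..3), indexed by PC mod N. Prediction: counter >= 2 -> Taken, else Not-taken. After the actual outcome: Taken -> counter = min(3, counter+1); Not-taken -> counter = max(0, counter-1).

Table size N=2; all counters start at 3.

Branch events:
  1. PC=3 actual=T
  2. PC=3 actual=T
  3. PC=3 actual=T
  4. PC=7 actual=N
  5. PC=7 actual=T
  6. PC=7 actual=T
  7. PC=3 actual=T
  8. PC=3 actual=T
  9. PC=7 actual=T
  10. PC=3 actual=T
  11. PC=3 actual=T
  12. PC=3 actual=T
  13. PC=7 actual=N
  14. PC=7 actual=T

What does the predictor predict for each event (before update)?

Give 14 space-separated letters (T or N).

Answer: T T T T T T T T T T T T T T

Derivation:
Ev 1: PC=3 idx=1 pred=T actual=T -> ctr[1]=3
Ev 2: PC=3 idx=1 pred=T actual=T -> ctr[1]=3
Ev 3: PC=3 idx=1 pred=T actual=T -> ctr[1]=3
Ev 4: PC=7 idx=1 pred=T actual=N -> ctr[1]=2
Ev 5: PC=7 idx=1 pred=T actual=T -> ctr[1]=3
Ev 6: PC=7 idx=1 pred=T actual=T -> ctr[1]=3
Ev 7: PC=3 idx=1 pred=T actual=T -> ctr[1]=3
Ev 8: PC=3 idx=1 pred=T actual=T -> ctr[1]=3
Ev 9: PC=7 idx=1 pred=T actual=T -> ctr[1]=3
Ev 10: PC=3 idx=1 pred=T actual=T -> ctr[1]=3
Ev 11: PC=3 idx=1 pred=T actual=T -> ctr[1]=3
Ev 12: PC=3 idx=1 pred=T actual=T -> ctr[1]=3
Ev 13: PC=7 idx=1 pred=T actual=N -> ctr[1]=2
Ev 14: PC=7 idx=1 pred=T actual=T -> ctr[1]=3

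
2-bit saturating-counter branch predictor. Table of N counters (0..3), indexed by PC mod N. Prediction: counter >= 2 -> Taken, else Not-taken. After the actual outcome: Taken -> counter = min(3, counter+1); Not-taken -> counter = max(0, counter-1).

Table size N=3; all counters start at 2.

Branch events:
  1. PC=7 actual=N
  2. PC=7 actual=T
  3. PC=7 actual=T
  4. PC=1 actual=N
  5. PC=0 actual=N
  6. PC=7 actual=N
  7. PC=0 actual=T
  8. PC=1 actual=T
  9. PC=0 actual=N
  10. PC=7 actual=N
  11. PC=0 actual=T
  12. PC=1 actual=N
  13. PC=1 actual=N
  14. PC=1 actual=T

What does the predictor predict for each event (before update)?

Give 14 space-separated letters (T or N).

Answer: T N T T T T N N T T N N N N

Derivation:
Ev 1: PC=7 idx=1 pred=T actual=N -> ctr[1]=1
Ev 2: PC=7 idx=1 pred=N actual=T -> ctr[1]=2
Ev 3: PC=7 idx=1 pred=T actual=T -> ctr[1]=3
Ev 4: PC=1 idx=1 pred=T actual=N -> ctr[1]=2
Ev 5: PC=0 idx=0 pred=T actual=N -> ctr[0]=1
Ev 6: PC=7 idx=1 pred=T actual=N -> ctr[1]=1
Ev 7: PC=0 idx=0 pred=N actual=T -> ctr[0]=2
Ev 8: PC=1 idx=1 pred=N actual=T -> ctr[1]=2
Ev 9: PC=0 idx=0 pred=T actual=N -> ctr[0]=1
Ev 10: PC=7 idx=1 pred=T actual=N -> ctr[1]=1
Ev 11: PC=0 idx=0 pred=N actual=T -> ctr[0]=2
Ev 12: PC=1 idx=1 pred=N actual=N -> ctr[1]=0
Ev 13: PC=1 idx=1 pred=N actual=N -> ctr[1]=0
Ev 14: PC=1 idx=1 pred=N actual=T -> ctr[1]=1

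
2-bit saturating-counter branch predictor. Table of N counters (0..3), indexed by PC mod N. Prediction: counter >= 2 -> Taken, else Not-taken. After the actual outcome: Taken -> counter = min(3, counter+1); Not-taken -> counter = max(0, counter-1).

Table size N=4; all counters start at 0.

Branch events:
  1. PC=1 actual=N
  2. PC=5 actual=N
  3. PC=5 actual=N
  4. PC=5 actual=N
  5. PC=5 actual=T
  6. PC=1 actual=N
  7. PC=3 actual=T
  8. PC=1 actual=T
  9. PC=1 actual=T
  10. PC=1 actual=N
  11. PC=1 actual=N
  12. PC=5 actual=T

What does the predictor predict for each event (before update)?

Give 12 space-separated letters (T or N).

Ev 1: PC=1 idx=1 pred=N actual=N -> ctr[1]=0
Ev 2: PC=5 idx=1 pred=N actual=N -> ctr[1]=0
Ev 3: PC=5 idx=1 pred=N actual=N -> ctr[1]=0
Ev 4: PC=5 idx=1 pred=N actual=N -> ctr[1]=0
Ev 5: PC=5 idx=1 pred=N actual=T -> ctr[1]=1
Ev 6: PC=1 idx=1 pred=N actual=N -> ctr[1]=0
Ev 7: PC=3 idx=3 pred=N actual=T -> ctr[3]=1
Ev 8: PC=1 idx=1 pred=N actual=T -> ctr[1]=1
Ev 9: PC=1 idx=1 pred=N actual=T -> ctr[1]=2
Ev 10: PC=1 idx=1 pred=T actual=N -> ctr[1]=1
Ev 11: PC=1 idx=1 pred=N actual=N -> ctr[1]=0
Ev 12: PC=5 idx=1 pred=N actual=T -> ctr[1]=1

Answer: N N N N N N N N N T N N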